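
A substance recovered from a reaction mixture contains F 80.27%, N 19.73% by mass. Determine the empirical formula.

Assume 100 g: 80.27 g F, 19.73 g N.
Moles — F: 80.27 / 19.00 = 4.225 mol; N: 19.73 / 14.01 = 1.408 mol
Smallest is N at 1.408 mol; normalising gives F 3.000, N 1.000
Ratio ≈ 3:1, so the empirical formula is F3N

F3N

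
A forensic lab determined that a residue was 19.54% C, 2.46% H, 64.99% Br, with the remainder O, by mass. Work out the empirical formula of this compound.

C2H3BrO

Assume 100 g: 19.54 g C, 2.46 g H, 64.99 g Br, 13.01 g O.
Moles — C: 19.54 / 12.01 = 1.627 mol; H: 2.46 / 1.008 = 2.44 mol; Br: 64.99 / 79.90 = 0.8134 mol; O: 13.01 / 16.00 = 0.8131 mol
Divide by the smallest (0.8131 mol O): C 2.001, H 3.001, Br 1.000, O 1.000
Ratio ≈ 2:3:1:1, so the empirical formula is C2H3BrO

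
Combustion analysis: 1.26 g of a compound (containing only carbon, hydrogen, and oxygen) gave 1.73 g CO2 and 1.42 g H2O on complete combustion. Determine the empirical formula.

mol C = 1.73 / 44.01 = 0.03931; mass C = 0.03931 × 12.01 = 0.4721 g
mol H = 2 × (1.42 / 18.02) = 0.1576; mass H = 0.1576 × 1.008 = 0.1589 g
mass O = 1.26 − (0.6310) = 0.6290 g → mol O = 0.03931
Divide by the smallest (0.03931 mol C): C 1.000, H 4.009, O 1.000
→ CH4O

CH4O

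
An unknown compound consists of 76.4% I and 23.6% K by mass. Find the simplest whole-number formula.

IK

Assume 100 g: 76.4 g I, 23.6 g K.
I: 76.4 g ÷ 126.90 g/mol = 0.602 mol
K: 23.6 g ÷ 39.10 g/mol = 0.6036 mol
Divide by the smallest (0.602 mol I): I 1.000, K 1.003
→ IK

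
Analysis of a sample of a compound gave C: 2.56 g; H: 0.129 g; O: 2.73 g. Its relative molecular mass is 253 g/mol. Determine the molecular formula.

C10H6O8

Moles — C: 2.56 / 12.01 = 0.2132 mol; H: 0.129 / 1.008 = 0.128 mol; O: 2.73 / 16.00 = 0.1706 mol
Divide by the smallest (0.128 mol H): C 1.666, H 1.000, O 1.333
×3: C 5.00, H 3.00, O 4.00 → C5H3O4
Empirical-formula mass = 127.07 g/mol
n = 253 / 127.07 = 1.99 ≈ 2
Molecular formula = (C5H3O4)×2 = C10H6O8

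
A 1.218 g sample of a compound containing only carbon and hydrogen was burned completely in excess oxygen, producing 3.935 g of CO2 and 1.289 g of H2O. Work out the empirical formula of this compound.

C5H8

mol C = 3.935 / 44.01 = 0.08941; mass C = 0.08941 × 12.01 = 1.074 g
mol H = 2 × (1.289 / 18.02) = 0.1431; mass H = 0.1431 × 1.008 = 0.1442 g
Ratios (÷ 0.08941): C 1.000, H 1.600
Scaling by 5: C 5.00, H 8.00 → C5H8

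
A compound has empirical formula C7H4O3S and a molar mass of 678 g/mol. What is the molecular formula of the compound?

Empirical-formula mass = 168.17 g/mol
n = 678 / 168.17 = 4.03 ≈ 4
Molecular formula = (C7H4O3S)4 = C28H16O12S4

C28H16O12S4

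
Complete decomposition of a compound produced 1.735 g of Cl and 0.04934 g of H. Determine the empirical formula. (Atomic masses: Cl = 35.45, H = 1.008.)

Cl: 1.735 g ÷ 35.45 g/mol = 0.04894 mol
H: 0.04934 g ÷ 1.008 g/mol = 0.04895 mol
Ratios (÷ 0.04894): Cl 1.000, H 1.000
≈ 1:1 → ClH

ClH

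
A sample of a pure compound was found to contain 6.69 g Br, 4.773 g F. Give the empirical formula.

Br: 6.69 g ÷ 79.90 g/mol = 0.08373 mol
F: 4.773 g ÷ 19.00 g/mol = 0.2512 mol
Ratios (÷ 0.08373): Br 1.000, F 3.000
≈ 1:3 → BrF3

BrF3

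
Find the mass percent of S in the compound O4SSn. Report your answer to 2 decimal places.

14.93%

Molar mass = 4(16.00) + 1(32.07) + 1(118.71) = 214.780 g/mol
Mass of S per mole = 1 × 32.07 = 32.070 g
% S = 32.070 / 214.780 × 100 = 14.93%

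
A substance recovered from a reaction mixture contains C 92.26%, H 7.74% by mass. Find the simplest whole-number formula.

Assume 100 g: 92.26 g C, 7.74 g H.
n(C) = 92.26/12.01 = 7.682, n(H) = 7.74/1.008 = 7.679
Ratios (÷ 7.679): C 1.000, H 1.000
Ratio ≈ 1:1, so the empirical formula is CH

CH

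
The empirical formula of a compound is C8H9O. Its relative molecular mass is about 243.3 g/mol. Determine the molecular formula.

Empirical-formula mass = 121.15 g/mol
n = 243.3 / 121.15 = 2.01 ≈ 2
Molecular formula = (C8H9O)2 = C16H18O2

C16H18O2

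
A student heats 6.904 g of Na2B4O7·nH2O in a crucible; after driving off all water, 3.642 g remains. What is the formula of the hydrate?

Na2B4O7·10H2O

Mass of water lost = 6.904 − 3.642 = 3.262 g → 3.262 / 18.02 = 0.181 mol H2O
Molar mass of Na2B4O7 = 201.22 g/mol → mol Na2B4O7 = 3.642 / 201.22 = 0.0181
n = 0.181 / 0.0181 = 10.00 ≈ 10 → Na2B4O7·10H2O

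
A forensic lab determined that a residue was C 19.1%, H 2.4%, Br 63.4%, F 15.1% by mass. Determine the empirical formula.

Assume 100 g: 19.1 g C, 2.4 g H, 63.4 g Br, 15.1 g F.
C: 19.1 g ÷ 12.01 g/mol = 1.59 mol
H: 2.4 g ÷ 1.008 g/mol = 2.381 mol
Br: 63.4 g ÷ 79.90 g/mol = 0.7935 mol
F: 15.1 g ÷ 19.00 g/mol = 0.7947 mol
Ratios (÷ 0.7935): C 2.004, H 3.001, Br 1.000, F 1.002
≈ 2:3:1:1 → C2H3BrF

C2H3BrF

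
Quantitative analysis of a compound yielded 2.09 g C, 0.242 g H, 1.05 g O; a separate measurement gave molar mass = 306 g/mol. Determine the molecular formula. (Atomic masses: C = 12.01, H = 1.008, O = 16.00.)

n(C) = 2.09/12.01 = 0.174, n(H) = 0.242/1.008 = 0.2401, n(O) = 1.05/16.00 = 0.06563
Smallest is O at 0.06563 mol; normalising gives C 2.652, H 3.658, O 1.000
Scaling by 3: C 7.96, H 10.98, O 3.00 → C8H11O3
Empirical-formula mass = 155.17 g/mol
n = 306 / 155.17 = 1.97 ≈ 2
Molecular formula = (C8H11O3)×2 = C16H22O6

C16H22O6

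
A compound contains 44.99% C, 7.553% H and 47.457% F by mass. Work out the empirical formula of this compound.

Assume 100 g: 44.99 g C, 7.553 g H, 47.457 g F.
n(C) = 44.99/12.01 = 3.746, n(H) = 7.553/1.008 = 7.493, n(F) = 47.457/19.00 = 2.498
Smallest is F at 2.498 mol; normalising gives C 1.500, H 3.000, F 1.000
Scaling by 2: C 3.00, H 6.00, F 2.00 → C3H6F2

C3H6F2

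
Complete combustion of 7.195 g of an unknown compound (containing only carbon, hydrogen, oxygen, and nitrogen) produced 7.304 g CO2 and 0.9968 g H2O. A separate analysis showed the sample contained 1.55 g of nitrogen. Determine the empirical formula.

mol C = 7.304 / 44.01 = 0.1660; mass C = 0.1660 × 12.01 = 1.993 g
mol H = 2 × (0.9968 / 18.02) = 0.1106; mass H = 0.1106 × 1.008 = 0.1115 g
mol N = 1.55 / 14.01 = 0.1106
mass O = 7.195 − (3.655) = 3.540 g → mol O = 0.2213
Ratios (÷ 0.1106): C 1.500, H 1.000, N 1.000, O 2.000
Multiply by 2: C 3.00, H 2.00, N 2.00, O 4.00 → C3H2N2O4

C3H2N2O4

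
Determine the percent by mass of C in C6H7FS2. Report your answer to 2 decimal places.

Molar mass = 6(12.01) + 7(1.008) + 1(19.00) + 2(32.07) = 162.256 g/mol
Mass of C per mole = 6 × 12.01 = 72.060 g
% C = 72.060 / 162.256 × 100 = 44.41%

44.41%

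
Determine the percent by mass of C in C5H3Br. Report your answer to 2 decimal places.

Molar mass = 5(12.01) + 3(1.008) + 1(79.90) = 142.974 g/mol
Mass of C per mole = 5 × 12.01 = 60.050 g
% C = 60.050 / 142.974 × 100 = 42.00%

42.00%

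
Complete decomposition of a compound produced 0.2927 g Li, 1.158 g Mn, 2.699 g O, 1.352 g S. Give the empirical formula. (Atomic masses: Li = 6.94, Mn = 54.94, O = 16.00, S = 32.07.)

n(Li) = 0.2927/6.94 = 0.04218, n(Mn) = 1.158/54.94 = 0.02108, n(O) = 2.699/16.00 = 0.1687, n(S) = 1.352/32.07 = 0.04216
Divide by the smallest (0.02108 mol Mn): Li 2.001, Mn 1.000, O 8.003, S 2.000
≈ 2:1:8:2 → Li2MnO8S2

Li2MnO8S2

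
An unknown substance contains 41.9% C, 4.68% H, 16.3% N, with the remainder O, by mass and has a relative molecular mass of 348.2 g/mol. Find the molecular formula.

Assume 100 g: 41.9 g C, 4.68 g H, 16.3 g N, 37.12 g O.
Moles — C: 41.9 / 12.01 = 3.489 mol; H: 4.68 / 1.008 = 4.643 mol; N: 16.3 / 14.01 = 1.163 mol; O: 37.12 / 16.00 = 2.32 mol
Smallest is N at 1.163 mol; normalising gives C 2.999, H 3.991, N 1.000, O 1.994
Ratio ≈ 3:4:1:2, so the empirical formula is C3H4NO2
Empirical-formula mass = 86.07 g/mol
n = 348.2 / 86.07 = 4.05 ≈ 4
Molecular formula = (C3H4NO2)×4 = C12H16N4O8

C12H16N4O8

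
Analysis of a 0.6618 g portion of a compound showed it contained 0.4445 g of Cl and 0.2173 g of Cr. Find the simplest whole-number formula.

Cl3Cr

Cl: 0.4445 g ÷ 35.45 g/mol = 0.01254 mol
Cr: 0.2173 g ÷ 52.00 g/mol = 0.004179 mol
Divide by the smallest (0.004179 mol Cr): Cl 3.001, Cr 1.000
Ratio ≈ 3:1, so the empirical formula is Cl3Cr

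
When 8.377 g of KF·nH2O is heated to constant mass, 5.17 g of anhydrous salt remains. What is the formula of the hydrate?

Mass of water lost = 8.377 − 5.17 = 3.207 g → 3.207 / 18.02 = 0.178 mol H2O
Molar mass of KF = 58.10 g/mol → mol KF = 5.17 / 58.10 = 0.08898
n = 0.178 / 0.08898 = 2.00 ≈ 2 → KF·2H2O

KF·2H2O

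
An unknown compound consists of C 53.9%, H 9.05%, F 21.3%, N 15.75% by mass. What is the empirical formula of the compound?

C4H8FN

Assume 100 g: 53.9 g C, 9.05 g H, 21.3 g F, 15.75 g N.
C: 53.9 g ÷ 12.01 g/mol = 4.488 mol
H: 9.05 g ÷ 1.008 g/mol = 8.978 mol
F: 21.3 g ÷ 19.00 g/mol = 1.121 mol
N: 15.75 g ÷ 14.01 g/mol = 1.124 mol
Smallest is F at 1.121 mol; normalising gives C 4.003, H 8.009, F 1.000, N 1.003
Ratio ≈ 4:8:1:1, so the empirical formula is C4H8FN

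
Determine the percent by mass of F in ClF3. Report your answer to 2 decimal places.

61.65%

Molar mass = 1(35.45) + 3(19.00) = 92.450 g/mol
Mass of F per mole = 3 × 19.00 = 57.000 g
% F = 57.000 / 92.450 × 100 = 61.65%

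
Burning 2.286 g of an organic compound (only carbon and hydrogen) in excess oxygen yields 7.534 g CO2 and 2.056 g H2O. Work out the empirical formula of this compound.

mol C = 7.534 / 44.01 = 0.1712; mass C = 0.1712 × 12.01 = 2.056 g
mol H = 2 × (2.056 / 18.02) = 0.2282; mass H = 0.2282 × 1.008 = 0.2300 g
Ratios (÷ 0.1712): C 1.000, H 1.333
Scaling by 3: C 3.00, H 4.00 → C3H4

C3H4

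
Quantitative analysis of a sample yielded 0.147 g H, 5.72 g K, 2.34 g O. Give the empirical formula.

H: 0.147 g ÷ 1.008 g/mol = 0.1458 mol
K: 5.72 g ÷ 39.10 g/mol = 0.1463 mol
O: 2.34 g ÷ 16.00 g/mol = 0.1462 mol
Smallest is H at 0.1458 mol; normalising gives H 1.000, K 1.003, O 1.003
≈ 1:1:1 → HKO

HKO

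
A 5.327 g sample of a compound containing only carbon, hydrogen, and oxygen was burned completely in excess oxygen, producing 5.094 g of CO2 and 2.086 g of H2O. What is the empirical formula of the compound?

mol C = 5.094 / 44.01 = 0.1157; mass C = 0.1157 × 12.01 = 1.390 g
mol H = 2 × (2.086 / 18.02) = 0.2315; mass H = 0.2315 × 1.008 = 0.2334 g
mass O = 5.327 − (1.623) = 3.704 g → mol O = 0.2315
Ratios (÷ 0.1157): C 1.000, H 2.000, O 2.000
Ratio ≈ 1:2:2, so the empirical formula is CH2O2

CH2O2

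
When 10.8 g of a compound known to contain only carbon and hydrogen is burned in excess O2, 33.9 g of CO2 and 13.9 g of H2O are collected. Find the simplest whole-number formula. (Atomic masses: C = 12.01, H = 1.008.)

CH2

mol C = 33.9 / 44.01 = 0.7703; mass C = 0.7703 × 12.01 = 9.251 g
mol H = 2 × (13.9 / 18.02) = 1.543; mass H = 1.543 × 1.008 = 1.555 g
Ratios (÷ 0.7703): C 1.000, H 2.003
→ CH2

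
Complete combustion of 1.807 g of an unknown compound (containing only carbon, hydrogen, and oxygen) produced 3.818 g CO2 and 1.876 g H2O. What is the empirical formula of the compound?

mol C = 3.818 / 44.01 = 0.08675; mass C = 0.08675 × 12.01 = 1.042 g
mol H = 2 × (1.876 / 18.02) = 0.2082; mass H = 0.2082 × 1.008 = 0.2099 g
mass O = 1.807 − (1.252) = 0.5552 g → mol O = 0.03470
Divide by the smallest (0.0347 mol O): C 2.500, H 6.000, O 1.000
×2: C 5.00, H 12.00, O 2.00 → C5H12O2

C5H12O2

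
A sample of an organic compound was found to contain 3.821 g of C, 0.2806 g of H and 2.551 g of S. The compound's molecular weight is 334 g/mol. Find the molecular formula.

C: 3.821 g ÷ 12.01 g/mol = 0.3182 mol
H: 0.2806 g ÷ 1.008 g/mol = 0.2784 mol
S: 2.551 g ÷ 32.07 g/mol = 0.07954 mol
Divide by the smallest (0.07954 mol S): C 4.000, H 3.500, S 1.000
×2: C 8.00, H 7.00, S 2.00 → C8H7S2
Empirical-formula mass = 167.28 g/mol
n = 334 / 167.28 = 2.00 ≈ 2
Molecular formula = (C8H7S2)×2 = C16H14S4

C16H14S4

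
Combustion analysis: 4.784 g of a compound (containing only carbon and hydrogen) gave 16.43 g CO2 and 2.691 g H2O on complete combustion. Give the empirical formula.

C5H4

mol C = 16.43 / 44.01 = 0.3733; mass C = 0.3733 × 12.01 = 4.484 g
mol H = 2 × (2.691 / 18.02) = 0.2987; mass H = 0.2987 × 1.008 = 0.3011 g
Divide by the smallest (0.2987 mol H): C 1.250, H 1.000
Multiply by 4: C 5.00, H 4.00 → C5H4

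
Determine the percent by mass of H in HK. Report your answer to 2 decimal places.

2.51%

Molar mass = 1(1.008) + 1(39.10) = 40.108 g/mol
Mass of H per mole = 1 × 1.008 = 1.008 g
% H = 1.008 / 40.108 × 100 = 2.51%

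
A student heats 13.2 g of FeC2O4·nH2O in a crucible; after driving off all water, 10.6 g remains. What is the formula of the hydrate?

Mass of water lost = 13.2 − 10.6 = 2.6 g → 2.6 / 18.02 = 0.1443 mol H2O
Molar mass of FeC2O4 = 143.87 g/mol → mol FeC2O4 = 10.6 / 143.87 = 0.07368
n = 0.1443 / 0.07368 = 1.96 ≈ 2 → FeC2O4·2H2O

FeC2O4·2H2O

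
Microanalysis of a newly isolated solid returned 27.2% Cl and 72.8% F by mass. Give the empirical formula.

ClF5

Assume 100 g: 27.2 g Cl, 72.8 g F.
n(Cl) = 27.2/35.45 = 0.7673, n(F) = 72.8/19.00 = 3.832
Ratios (÷ 0.7673): Cl 1.000, F 4.994
→ ClF5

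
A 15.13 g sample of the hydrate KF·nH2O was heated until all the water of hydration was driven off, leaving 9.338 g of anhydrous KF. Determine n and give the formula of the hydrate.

KF·2H2O

Mass of water lost = 15.13 − 9.338 = 5.792 g → 5.792 / 18.02 = 0.3214 mol H2O
Molar mass of KF = 58.10 g/mol → mol KF = 9.338 / 58.10 = 0.1607
n = 0.3214 / 0.1607 = 2.00 ≈ 2 → KF·2H2O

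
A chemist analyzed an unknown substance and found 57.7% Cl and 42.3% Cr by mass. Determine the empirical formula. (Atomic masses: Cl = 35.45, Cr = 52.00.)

Assume 100 g: 57.7 g Cl, 42.3 g Cr.
Moles — Cl: 57.7 / 35.45 = 1.628 mol; Cr: 42.3 / 52.00 = 0.8135 mol
Divide by the smallest (0.8135 mol Cr): Cl 2.001, Cr 1.000
≈ 2:1 → Cl2Cr

Cl2Cr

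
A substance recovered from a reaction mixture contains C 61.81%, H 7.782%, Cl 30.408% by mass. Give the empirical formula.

C6H9Cl

Assume 100 g: 61.81 g C, 7.782 g H, 30.408 g Cl.
C: 61.81 g ÷ 12.01 g/mol = 5.147 mol
H: 7.782 g ÷ 1.008 g/mol = 7.72 mol
Cl: 30.408 g ÷ 35.45 g/mol = 0.8578 mol
Divide by the smallest (0.8578 mol Cl): C 6.000, H 9.000, Cl 1.000
Ratio ≈ 6:9:1, so the empirical formula is C6H9Cl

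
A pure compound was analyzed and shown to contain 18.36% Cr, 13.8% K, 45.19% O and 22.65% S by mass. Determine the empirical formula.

Assume 100 g: 18.36 g Cr, 13.8 g K, 45.19 g O, 22.65 g S.
Moles — Cr: 18.36 / 52.00 = 0.3531 mol; K: 13.8 / 39.10 = 0.3529 mol; O: 45.19 / 16.00 = 2.824 mol; S: 22.65 / 32.07 = 0.7063 mol
Smallest is K at 0.3529 mol; normalising gives Cr 1.000, K 1.000, O 8.002, S 2.001
→ CrKO8S2

CrKO8S2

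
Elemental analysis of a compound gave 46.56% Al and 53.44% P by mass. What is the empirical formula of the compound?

AlP

Assume 100 g: 46.56 g Al, 53.44 g P.
Al: 46.56 g ÷ 26.98 g/mol = 1.726 mol
P: 53.44 g ÷ 30.97 g/mol = 1.726 mol
Smallest is P at 1.726 mol; normalising gives Al 1.000, P 1.000
→ AlP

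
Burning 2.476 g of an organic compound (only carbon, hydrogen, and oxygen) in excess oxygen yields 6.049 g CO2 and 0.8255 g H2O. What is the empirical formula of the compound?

mol C = 6.049 / 44.01 = 0.1374; mass C = 0.1374 × 12.01 = 1.651 g
mol H = 2 × (0.8255 / 18.02) = 0.09162; mass H = 0.09162 × 1.008 = 0.09235 g
mass O = 2.476 − (1.743) = 0.7329 g → mol O = 0.04581
Divide by the smallest (0.04581 mol O): C 3.001, H 2.000, O 1.000
→ C3H2O

C3H2O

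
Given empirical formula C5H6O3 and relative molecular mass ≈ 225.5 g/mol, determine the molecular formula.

Empirical-formula mass = 114.10 g/mol
n = 225.5 / 114.10 = 1.98 ≈ 2
Molecular formula = (C5H6O3)2 = C10H12O6

C10H12O6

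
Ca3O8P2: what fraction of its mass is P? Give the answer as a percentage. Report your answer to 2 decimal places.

19.97%

Molar mass = 3(40.08) + 8(16.00) + 2(30.97) = 310.180 g/mol
Mass of P per mole = 2 × 30.97 = 61.940 g
% P = 61.940 / 310.180 × 100 = 19.97%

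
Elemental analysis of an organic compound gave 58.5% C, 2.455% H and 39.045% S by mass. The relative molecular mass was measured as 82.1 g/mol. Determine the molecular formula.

Assume 100 g: 58.5 g C, 2.455 g H, 39.045 g S.
Moles — C: 58.5 / 12.01 = 4.871 mol; H: 2.455 / 1.008 = 2.436 mol; S: 39.045 / 32.07 = 1.217 mol
Ratios (÷ 1.217): C 4.001, H 2.000, S 1.000
≈ 4:2:1 → C4H2S
Empirical-formula mass = 82.13 g/mol
n = 82.1 / 82.13 = 1.00 ≈ 1
Molecular formula = empirical formula = C4H2S

C4H2S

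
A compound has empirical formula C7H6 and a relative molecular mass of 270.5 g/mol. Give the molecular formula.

Empirical-formula mass = 90.12 g/mol
n = 270.5 / 90.12 = 3.00 ≈ 3
Molecular formula = (C7H6)3 = C21H18

C21H18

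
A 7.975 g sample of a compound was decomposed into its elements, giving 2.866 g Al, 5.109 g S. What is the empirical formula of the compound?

Al: 2.866 g ÷ 26.98 g/mol = 0.1062 mol
S: 5.109 g ÷ 32.07 g/mol = 0.1593 mol
Ratios (÷ 0.1062): Al 1.000, S 1.500
Multiply by 2: Al 2.00, S 3.00 → Al2S3

Al2S3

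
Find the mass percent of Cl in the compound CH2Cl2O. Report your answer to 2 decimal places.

70.25%

Molar mass = 1(12.01) + 2(1.008) + 2(35.45) + 1(16.00) = 100.926 g/mol
Mass of Cl per mole = 2 × 35.45 = 70.900 g
% Cl = 70.900 / 100.926 × 100 = 70.25%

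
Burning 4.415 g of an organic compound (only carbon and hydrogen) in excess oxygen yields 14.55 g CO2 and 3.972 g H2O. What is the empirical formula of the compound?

C3H4

mol C = 14.55 / 44.01 = 0.3306; mass C = 0.3306 × 12.01 = 3.971 g
mol H = 2 × (3.972 / 18.02) = 0.4408; mass H = 0.4408 × 1.008 = 0.4444 g
Ratios (÷ 0.3306): C 1.000, H 1.333
×3: C 3.00, H 4.00 → C3H4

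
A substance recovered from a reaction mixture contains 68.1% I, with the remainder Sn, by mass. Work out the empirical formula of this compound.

Assume 100 g: 68.1 g I, 31.9 g Sn.
n(I) = 68.1/126.90 = 0.5366, n(Sn) = 31.9/118.71 = 0.2687
Smallest is Sn at 0.2687 mol; normalising gives I 1.997, Sn 1.000
Ratio ≈ 2:1, so the empirical formula is I2Sn

I2Sn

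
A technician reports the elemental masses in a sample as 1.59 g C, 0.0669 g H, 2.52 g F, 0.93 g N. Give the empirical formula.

n(C) = 1.59/12.01 = 0.1324, n(H) = 0.0669/1.008 = 0.06637, n(F) = 2.52/19.00 = 0.1326, n(N) = 0.93/14.01 = 0.06638
Smallest is H at 0.06637 mol; normalising gives C 1.995, H 1.000, F 1.998, N 1.000
≈ 2:1:2:1 → C2HF2N

C2HF2N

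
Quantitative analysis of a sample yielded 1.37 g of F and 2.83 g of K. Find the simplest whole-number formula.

n(F) = 1.37/19.00 = 0.07211, n(K) = 2.83/39.10 = 0.07238
Ratios (÷ 0.07211): F 1.000, K 1.004
Ratio ≈ 1:1, so the empirical formula is FK

FK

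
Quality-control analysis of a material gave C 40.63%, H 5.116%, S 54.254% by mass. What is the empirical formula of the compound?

Assume 100 g: 40.63 g C, 5.116 g H, 54.254 g S.
Moles — C: 40.63 / 12.01 = 3.383 mol; H: 5.116 / 1.008 = 5.075 mol; S: 54.254 / 32.07 = 1.692 mol
Ratios (÷ 1.692): C 2.000, H 3.000, S 1.000
≈ 2:3:1 → C2H3S

C2H3S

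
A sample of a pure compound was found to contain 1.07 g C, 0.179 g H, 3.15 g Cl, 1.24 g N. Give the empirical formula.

CH2ClN

n(C) = 1.07/12.01 = 0.08909, n(H) = 0.179/1.008 = 0.1776, n(Cl) = 3.15/35.45 = 0.08886, n(N) = 1.24/14.01 = 0.08851
Ratios (÷ 0.08851): C 1.007, H 2.006, Cl 1.004, N 1.000
Ratio ≈ 1:2:1:1, so the empirical formula is CH2ClN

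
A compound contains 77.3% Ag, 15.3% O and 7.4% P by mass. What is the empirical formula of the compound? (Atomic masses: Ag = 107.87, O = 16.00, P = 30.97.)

Ag3O4P

Assume 100 g: 77.3 g Ag, 15.3 g O, 7.4 g P.
Ag: 77.3 g ÷ 107.87 g/mol = 0.7166 mol
O: 15.3 g ÷ 16.00 g/mol = 0.9563 mol
P: 7.4 g ÷ 30.97 g/mol = 0.2389 mol
Smallest is P at 0.2389 mol; normalising gives Ag 2.999, O 4.002, P 1.000
Ratio ≈ 3:4:1, so the empirical formula is Ag3O4P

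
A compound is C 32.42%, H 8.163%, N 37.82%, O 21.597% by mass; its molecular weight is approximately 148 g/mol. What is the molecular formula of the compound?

Assume 100 g: 32.42 g C, 8.163 g H, 37.82 g N, 21.597 g O.
C: 32.42 g ÷ 12.01 g/mol = 2.699 mol
H: 8.163 g ÷ 1.008 g/mol = 8.098 mol
N: 37.82 g ÷ 14.01 g/mol = 2.7 mol
O: 21.597 g ÷ 16.00 g/mol = 1.35 mol
Divide by the smallest (1.35 mol O): C 2.000, H 6.000, N 2.000, O 1.000
→ C2H6N2O
Empirical-formula mass = 74.09 g/mol
n = 148 / 74.09 = 2.00 ≈ 2
Molecular formula = (C2H6N2O)×2 = C4H12N4O2

C4H12N4O2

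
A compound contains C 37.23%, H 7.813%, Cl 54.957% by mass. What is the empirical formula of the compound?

Assume 100 g: 37.23 g C, 7.813 g H, 54.957 g Cl.
n(C) = 37.23/12.01 = 3.1, n(H) = 7.813/1.008 = 7.751, n(Cl) = 54.957/35.45 = 1.55
Smallest is Cl at 1.55 mol; normalising gives C 2.000, H 5.000, Cl 1.000
Ratio ≈ 2:5:1, so the empirical formula is C2H5Cl

C2H5Cl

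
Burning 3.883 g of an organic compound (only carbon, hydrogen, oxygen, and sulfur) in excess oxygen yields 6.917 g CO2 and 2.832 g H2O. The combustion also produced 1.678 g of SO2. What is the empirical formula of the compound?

C6H12O2S

mol C = 6.917 / 44.01 = 0.1572; mass C = 0.1572 × 12.01 = 1.888 g
mol H = 2 × (2.832 / 18.02) = 0.3143; mass H = 0.3143 × 1.008 = 0.3168 g
mol S = 1.678 / 64.07 = 0.02619; mass S = 0.8399 g
mass O = 3.883 − (3.044) = 0.8387 g → mol O = 0.05242
Ratios (÷ 0.02619): C 6.001, H 12.001, O 2.001, S 1.000
→ C6H12O2S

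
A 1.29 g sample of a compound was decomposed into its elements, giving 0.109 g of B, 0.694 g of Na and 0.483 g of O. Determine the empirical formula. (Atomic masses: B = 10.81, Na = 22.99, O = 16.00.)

n(B) = 0.109/10.81 = 0.01008, n(Na) = 0.694/22.99 = 0.03019, n(O) = 0.483/16.00 = 0.03019
Smallest is B at 0.01008 mol; normalising gives B 1.000, Na 2.994, O 2.994
→ BNa3O3

BNa3O3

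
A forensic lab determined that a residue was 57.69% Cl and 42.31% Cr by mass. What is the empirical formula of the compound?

Cl2Cr

Assume 100 g: 57.69 g Cl, 42.31 g Cr.
Cl: 57.69 g ÷ 35.45 g/mol = 1.627 mol
Cr: 42.31 g ÷ 52.00 g/mol = 0.8137 mol
Smallest is Cr at 0.8137 mol; normalising gives Cl 2.000, Cr 1.000
→ Cl2Cr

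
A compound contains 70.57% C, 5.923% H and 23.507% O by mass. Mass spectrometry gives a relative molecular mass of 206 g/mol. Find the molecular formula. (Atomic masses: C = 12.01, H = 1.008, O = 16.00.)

Assume 100 g: 70.57 g C, 5.923 g H, 23.507 g O.
n(C) = 70.57/12.01 = 5.876, n(H) = 5.923/1.008 = 5.876, n(O) = 23.507/16.00 = 1.469
Smallest is O at 1.469 mol; normalising gives C 3.999, H 3.999, O 1.000
→ C4H4O
Empirical-formula mass = 68.07 g/mol
n = 206 / 68.07 = 3.03 ≈ 3
Molecular formula = (C4H4O)×3 = C12H12O3

C12H12O3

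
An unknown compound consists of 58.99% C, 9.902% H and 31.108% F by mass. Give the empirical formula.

C3H6F

Assume 100 g: 58.99 g C, 9.902 g H, 31.108 g F.
C: 58.99 g ÷ 12.01 g/mol = 4.912 mol
H: 9.902 g ÷ 1.008 g/mol = 9.823 mol
F: 31.108 g ÷ 19.00 g/mol = 1.637 mol
Smallest is F at 1.637 mol; normalising gives C 3.000, H 6.000, F 1.000
→ C3H6F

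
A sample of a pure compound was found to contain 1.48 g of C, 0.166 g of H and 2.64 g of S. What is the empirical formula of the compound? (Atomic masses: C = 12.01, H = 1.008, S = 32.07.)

C3H4S2

n(C) = 1.48/12.01 = 0.1232, n(H) = 0.166/1.008 = 0.1647, n(S) = 2.64/32.07 = 0.08232
Divide by the smallest (0.08232 mol S): C 1.497, H 2.001, S 1.000
Scaling by 2: C 2.99, H 4.00, S 2.00 → C3H4S2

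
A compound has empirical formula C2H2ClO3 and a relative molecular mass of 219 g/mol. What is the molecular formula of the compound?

C4H4Cl2O6

Empirical-formula mass = 109.49 g/mol
n = 219 / 109.49 = 2.00 ≈ 2
Molecular formula = (C2H2ClO3)2 = C4H4Cl2O6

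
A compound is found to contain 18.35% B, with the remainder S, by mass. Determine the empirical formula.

B2S3

Assume 100 g: 18.35 g B, 81.65 g S.
n(B) = 18.35/10.81 = 1.698, n(S) = 81.65/32.07 = 2.546
Divide by the smallest (1.698 mol B): B 1.000, S 1.500
×2: B 2.00, S 3.00 → B2S3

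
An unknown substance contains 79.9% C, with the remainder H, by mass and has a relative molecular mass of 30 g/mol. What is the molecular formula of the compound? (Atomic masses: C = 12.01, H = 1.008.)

C2H6

Assume 100 g: 79.9 g C, 20.1 g H.
C: 79.9 g ÷ 12.01 g/mol = 6.653 mol
H: 20.1 g ÷ 1.008 g/mol = 19.94 mol
Smallest is C at 6.653 mol; normalising gives C 1.000, H 2.997
≈ 1:3 → CH3
Empirical-formula mass = 15.03 g/mol
n = 30 / 15.03 = 2.00 ≈ 2
Molecular formula = (CH3)×2 = C2H6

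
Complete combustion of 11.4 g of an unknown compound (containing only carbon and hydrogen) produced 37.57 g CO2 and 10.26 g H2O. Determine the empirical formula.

C3H4

mol C = 37.57 / 44.01 = 0.8537; mass C = 0.8537 × 12.01 = 10.25 g
mol H = 2 × (10.26 / 18.02) = 1.139; mass H = 1.139 × 1.008 = 1.148 g
Divide by the smallest (0.8537 mol C): C 1.000, H 1.334
Scaling by 3: C 3.00, H 4.00 → C3H4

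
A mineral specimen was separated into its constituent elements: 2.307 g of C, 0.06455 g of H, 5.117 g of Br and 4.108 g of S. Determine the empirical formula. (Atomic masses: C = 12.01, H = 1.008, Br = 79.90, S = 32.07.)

C3HBrS2

n(C) = 2.307/12.01 = 0.1921, n(H) = 0.06455/1.008 = 0.06404, n(Br) = 5.117/79.90 = 0.06404, n(S) = 4.108/32.07 = 0.1281
Ratios (÷ 0.06404): C 3.000, H 1.000, Br 1.000, S 2.000
Ratio ≈ 3:1:1:2, so the empirical formula is C3HBrS2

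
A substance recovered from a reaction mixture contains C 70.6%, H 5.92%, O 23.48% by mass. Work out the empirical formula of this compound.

Assume 100 g: 70.6 g C, 5.92 g H, 23.48 g O.
Moles — C: 70.6 / 12.01 = 5.878 mol; H: 5.92 / 1.008 = 5.873 mol; O: 23.48 / 16.00 = 1.468 mol
Smallest is O at 1.468 mol; normalising gives C 4.006, H 4.002, O 1.000
≈ 4:4:1 → C4H4O

C4H4O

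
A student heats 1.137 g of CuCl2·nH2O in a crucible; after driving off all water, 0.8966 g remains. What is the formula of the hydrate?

CuCl2·2H2O

Mass of water lost = 1.137 − 0.8966 = 0.2404 g → 0.2404 / 18.02 = 0.01334 mol H2O
Molar mass of CuCl2 = 134.45 g/mol → mol CuCl2 = 0.8966 / 134.45 = 0.006669
n = 0.01334 / 0.006669 = 2.00 ≈ 2 → CuCl2·2H2O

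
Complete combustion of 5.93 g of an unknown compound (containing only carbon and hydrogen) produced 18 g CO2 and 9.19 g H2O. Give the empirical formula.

C2H5

mol C = 18 / 44.01 = 0.4090; mass C = 0.4090 × 12.01 = 4.912 g
mol H = 2 × (9.19 / 18.02) = 1.020; mass H = 1.020 × 1.008 = 1.028 g
Divide by the smallest (0.409 mol C): C 1.000, H 2.494
Multiply by 2: C 2.00, H 4.99 → C2H5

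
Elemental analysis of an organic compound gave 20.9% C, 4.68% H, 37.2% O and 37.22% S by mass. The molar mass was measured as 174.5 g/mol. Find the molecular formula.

C3H8O4S2

Assume 100 g: 20.9 g C, 4.68 g H, 37.2 g O, 37.22 g S.
C: 20.9 g ÷ 12.01 g/mol = 1.74 mol
H: 4.68 g ÷ 1.008 g/mol = 4.643 mol
O: 37.2 g ÷ 16.00 g/mol = 2.325 mol
S: 37.22 g ÷ 32.07 g/mol = 1.161 mol
Smallest is S at 1.161 mol; normalising gives C 1.499, H 4.000, O 2.003, S 1.000
Multiply by 2: C 3.00, H 8.00, O 4.01, S 2.00 → C3H8O4S2
Empirical-formula mass = 172.23 g/mol
n = 174.5 / 172.23 = 1.01 ≈ 1
Molecular formula = empirical formula = C3H8O4S2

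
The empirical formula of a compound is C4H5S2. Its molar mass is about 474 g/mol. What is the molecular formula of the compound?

C16H20S8

Empirical-formula mass = 117.22 g/mol
n = 474 / 117.22 = 4.04 ≈ 4
Molecular formula = (C4H5S2)4 = C16H20S8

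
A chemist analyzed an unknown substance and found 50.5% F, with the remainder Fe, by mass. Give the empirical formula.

Assume 100 g: 50.5 g F, 49.5 g Fe.
F: 50.5 g ÷ 19.00 g/mol = 2.658 mol
Fe: 49.5 g ÷ 55.85 g/mol = 0.8863 mol
Ratios (÷ 0.8863): F 2.999, Fe 1.000
≈ 3:1 → F3Fe

F3Fe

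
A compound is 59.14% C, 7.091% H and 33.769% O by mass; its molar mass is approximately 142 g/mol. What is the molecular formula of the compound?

C7H10O3

Assume 100 g: 59.14 g C, 7.091 g H, 33.769 g O.
C: 59.14 g ÷ 12.01 g/mol = 4.924 mol
H: 7.091 g ÷ 1.008 g/mol = 7.035 mol
O: 33.769 g ÷ 16.00 g/mol = 2.111 mol
Divide by the smallest (2.111 mol O): C 2.333, H 3.333, O 1.000
Scaling by 3: C 7.00, H 10.00, O 3.00 → C7H10O3
Empirical-formula mass = 142.15 g/mol
n = 142 / 142.15 = 1.00 ≈ 1
Molecular formula = empirical formula = C7H10O3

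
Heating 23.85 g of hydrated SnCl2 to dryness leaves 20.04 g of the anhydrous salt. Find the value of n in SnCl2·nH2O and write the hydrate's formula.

SnCl2·2H2O

Mass of water lost = 23.85 − 20.04 = 3.81 g → 3.81 / 18.02 = 0.2114 mol H2O
Molar mass of SnCl2 = 189.61 g/mol → mol SnCl2 = 20.04 / 189.61 = 0.1057
n = 0.2114 / 0.1057 = 2.00 ≈ 2 → SnCl2·2H2O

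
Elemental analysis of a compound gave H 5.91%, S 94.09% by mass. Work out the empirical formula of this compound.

H2S

Assume 100 g: 5.91 g H, 94.09 g S.
H: 5.91 g ÷ 1.008 g/mol = 5.863 mol
S: 94.09 g ÷ 32.07 g/mol = 2.934 mol
Ratios (÷ 2.934): H 1.998, S 1.000
→ H2S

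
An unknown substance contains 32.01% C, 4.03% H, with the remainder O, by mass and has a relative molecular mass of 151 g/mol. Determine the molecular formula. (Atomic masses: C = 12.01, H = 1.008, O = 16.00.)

C4H6O6

Assume 100 g: 32.01 g C, 4.03 g H, 63.96 g O.
n(C) = 32.01/12.01 = 2.665, n(H) = 4.03/1.008 = 3.998, n(O) = 63.96/16.00 = 3.998
Smallest is C at 2.665 mol; normalising gives C 1.000, H 1.500, O 1.500
Multiply by 2: C 2.00, H 3.00, O 3.00 → C2H3O3
Empirical-formula mass = 75.04 g/mol
n = 151 / 75.04 = 2.01 ≈ 2
Molecular formula = (C2H3O3)×2 = C4H6O6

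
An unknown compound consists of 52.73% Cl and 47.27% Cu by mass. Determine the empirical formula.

Cl2Cu

Assume 100 g: 52.73 g Cl, 47.27 g Cu.
Cl: 52.73 g ÷ 35.45 g/mol = 1.487 mol
Cu: 47.27 g ÷ 63.55 g/mol = 0.7438 mol
Ratios (÷ 0.7438): Cl 2.000, Cu 1.000
→ Cl2Cu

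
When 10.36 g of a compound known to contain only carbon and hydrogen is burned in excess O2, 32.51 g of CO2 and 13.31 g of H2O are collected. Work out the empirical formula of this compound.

CH2

mol C = 32.51 / 44.01 = 0.7387; mass C = 0.7387 × 12.01 = 8.872 g
mol H = 2 × (13.31 / 18.02) = 1.477; mass H = 1.477 × 1.008 = 1.489 g
Smallest is C at 0.7387 mol; normalising gives C 1.000, H 2.000
≈ 1:2 → CH2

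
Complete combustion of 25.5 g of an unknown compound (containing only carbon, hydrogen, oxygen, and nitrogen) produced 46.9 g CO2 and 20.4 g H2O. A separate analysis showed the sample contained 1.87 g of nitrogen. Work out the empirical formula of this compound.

mol C = 46.9 / 44.01 = 1.066; mass C = 1.066 × 12.01 = 12.80 g
mol H = 2 × (20.4 / 18.02) = 2.264; mass H = 2.264 × 1.008 = 2.282 g
mol N = 1.87 / 14.01 = 0.1335
mass O = 25.5 − (16.95) = 8.549 g → mol O = 0.5343
Smallest is N at 0.1335 mol; normalising gives C 7.984, H 16.963, N 1.000, O 4.003
Ratio ≈ 8:17:1:4, so the empirical formula is C8H17NO4

C8H17NO4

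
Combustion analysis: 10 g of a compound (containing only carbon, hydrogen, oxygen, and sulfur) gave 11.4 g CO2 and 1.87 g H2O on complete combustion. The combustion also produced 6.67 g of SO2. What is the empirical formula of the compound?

C5H4O4S2

mol C = 11.4 / 44.01 = 0.2590; mass C = 0.2590 × 12.01 = 3.111 g
mol H = 2 × (1.87 / 18.02) = 0.2075; mass H = 0.2075 × 1.008 = 0.2092 g
mol S = 6.67 / 64.07 = 0.1041; mass S = 3.339 g
mass O = 10 − (6.659) = 3.341 g → mol O = 0.2088
Smallest is S at 0.1041 mol; normalising gives C 2.488, H 1.994, O 2.006, S 1.000
Multiply by 2: C 4.98, H 3.99, O 4.01, S 2.00 → C5H4O4S2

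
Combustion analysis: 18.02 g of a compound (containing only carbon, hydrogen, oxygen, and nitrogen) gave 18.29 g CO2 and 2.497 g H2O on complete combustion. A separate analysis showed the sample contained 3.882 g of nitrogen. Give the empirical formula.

mol C = 18.29 / 44.01 = 0.4156; mass C = 0.4156 × 12.01 = 4.991 g
mol H = 2 × (2.497 / 18.02) = 0.2771; mass H = 0.2771 × 1.008 = 0.2794 g
mol N = 3.882 / 14.01 = 0.2771
mass O = 18.02 − (9.153) = 8.867 g → mol O = 0.5542
Divide by the smallest (0.2771 mol N): C 1.500, H 1.000, N 1.000, O 2.000
Multiply by 2: C 3.00, H 2.00, N 2.00, O 4.00 → C3H2N2O4

C3H2N2O4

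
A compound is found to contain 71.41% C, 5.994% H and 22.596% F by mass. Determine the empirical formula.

Assume 100 g: 71.41 g C, 5.994 g H, 22.596 g F.
Moles — C: 71.41 / 12.01 = 5.946 mol; H: 5.994 / 1.008 = 5.946 mol; F: 22.596 / 19.00 = 1.189 mol
Divide by the smallest (1.189 mol F): C 5.000, H 5.000, F 1.000
≈ 5:5:1 → C5H5F

C5H5F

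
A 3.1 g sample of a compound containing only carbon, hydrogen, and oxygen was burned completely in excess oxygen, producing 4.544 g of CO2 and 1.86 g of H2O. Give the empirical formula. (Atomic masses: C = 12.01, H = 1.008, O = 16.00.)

mol C = 4.544 / 44.01 = 0.1032; mass C = 0.1032 × 12.01 = 1.240 g
mol H = 2 × (1.86 / 18.02) = 0.2064; mass H = 0.2064 × 1.008 = 0.2081 g
mass O = 3.1 − (1.448) = 1.652 g → mol O = 0.1032
Ratios (÷ 0.1032): C 1.000, H 2.000, O 1.000
Ratio ≈ 1:2:1, so the empirical formula is CH2O

CH2O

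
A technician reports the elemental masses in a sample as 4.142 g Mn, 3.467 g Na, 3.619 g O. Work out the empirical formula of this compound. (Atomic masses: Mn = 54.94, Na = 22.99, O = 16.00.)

Mn: 4.142 g ÷ 54.94 g/mol = 0.07539 mol
Na: 3.467 g ÷ 22.99 g/mol = 0.1508 mol
O: 3.619 g ÷ 16.00 g/mol = 0.2262 mol
Ratios (÷ 0.07539): Mn 1.000, Na 2.000, O 3.000
Ratio ≈ 1:2:3, so the empirical formula is MnNa2O3

MnNa2O3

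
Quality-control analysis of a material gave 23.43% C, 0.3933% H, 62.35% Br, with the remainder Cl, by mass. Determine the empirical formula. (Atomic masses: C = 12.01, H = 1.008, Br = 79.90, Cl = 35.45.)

C5HBr2Cl

Assume 100 g: 23.43 g C, 0.3933 g H, 62.35 g Br, 13.827 g Cl.
Moles — C: 23.43 / 12.01 = 1.951 mol; H: 0.3933 / 1.008 = 0.3902 mol; Br: 62.35 / 79.90 = 0.7804 mol; Cl: 13.827 / 35.45 = 0.39 mol
Smallest is Cl at 0.39 mol; normalising gives C 5.002, H 1.000, Br 2.001, Cl 1.000
→ C5HBr2Cl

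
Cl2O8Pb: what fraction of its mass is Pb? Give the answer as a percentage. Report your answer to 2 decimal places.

Molar mass = 2(35.45) + 8(16.00) + 1(207.2) = 406.100 g/mol
Mass of Pb per mole = 1 × 207.2 = 207.200 g
% Pb = 207.200 / 406.100 × 100 = 51.02%

51.02%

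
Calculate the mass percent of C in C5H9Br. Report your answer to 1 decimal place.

Molar mass = 5(12.01) + 9(1.008) + 1(79.90) = 149.022 g/mol
Mass of C per mole = 5 × 12.01 = 60.050 g
% C = 60.050 / 149.022 × 100 = 40.3%

40.3%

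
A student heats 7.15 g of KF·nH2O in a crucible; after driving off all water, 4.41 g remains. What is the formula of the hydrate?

Mass of water lost = 7.15 − 4.41 = 2.74 g → 2.74 / 18.02 = 0.1521 mol H2O
Molar mass of KF = 58.10 g/mol → mol KF = 4.41 / 58.10 = 0.0759
n = 0.1521 / 0.0759 = 2.00 ≈ 2 → KF·2H2O

KF·2H2O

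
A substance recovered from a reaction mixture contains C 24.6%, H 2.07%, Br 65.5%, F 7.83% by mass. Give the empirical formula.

C5H5Br2F

Assume 100 g: 24.6 g C, 2.07 g H, 65.5 g Br, 7.83 g F.
n(C) = 24.6/12.01 = 2.048, n(H) = 2.07/1.008 = 2.054, n(Br) = 65.5/79.90 = 0.8198, n(F) = 7.83/19.00 = 0.4121
Divide by the smallest (0.4121 mol F): C 4.970, H 4.983, Br 1.989, F 1.000
→ C5H5Br2F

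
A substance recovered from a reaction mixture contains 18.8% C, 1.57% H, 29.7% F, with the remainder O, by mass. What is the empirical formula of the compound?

CHFO2

Assume 100 g: 18.8 g C, 1.57 g H, 29.7 g F, 49.93 g O.
n(C) = 18.8/12.01 = 1.565, n(H) = 1.57/1.008 = 1.558, n(F) = 29.7/19.00 = 1.563, n(O) = 49.93/16.00 = 3.121
Divide by the smallest (1.558 mol H): C 1.005, H 1.000, F 1.004, O 2.004
→ CHFO2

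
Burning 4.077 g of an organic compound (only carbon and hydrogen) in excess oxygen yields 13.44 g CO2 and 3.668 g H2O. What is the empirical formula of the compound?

mol C = 13.44 / 44.01 = 0.3054; mass C = 0.3054 × 12.01 = 3.668 g
mol H = 2 × (3.668 / 18.02) = 0.4071; mass H = 0.4071 × 1.008 = 0.4104 g
Ratios (÷ 0.3054): C 1.000, H 1.333
×3: C 3.00, H 4.00 → C3H4

C3H4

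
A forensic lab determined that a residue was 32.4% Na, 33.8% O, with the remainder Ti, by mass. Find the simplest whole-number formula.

Assume 100 g: 32.4 g Na, 33.8 g O, 33.8 g Ti.
Moles — Na: 32.4 / 22.99 = 1.409 mol; O: 33.8 / 16.00 = 2.112 mol; Ti: 33.8 / 47.87 = 0.7061 mol
Ratios (÷ 0.7061): Na 1.996, O 2.992, Ti 1.000
≈ 2:3:1 → Na2O3Ti

Na2O3Ti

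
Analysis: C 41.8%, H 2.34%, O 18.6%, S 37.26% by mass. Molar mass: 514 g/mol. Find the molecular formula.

C18H12O6S6

Assume 100 g: 41.8 g C, 2.34 g H, 18.6 g O, 37.26 g S.
n(C) = 41.8/12.01 = 3.48, n(H) = 2.34/1.008 = 2.321, n(O) = 18.6/16.00 = 1.163, n(S) = 37.26/32.07 = 1.162
Ratios (÷ 1.162): C 2.996, H 1.998, O 1.001, S 1.000
Ratio ≈ 3:2:1:1, so the empirical formula is C3H2OS
Empirical-formula mass = 86.12 g/mol
n = 514 / 86.12 = 5.97 ≈ 6
Molecular formula = (C3H2OS)×6 = C18H12O6S6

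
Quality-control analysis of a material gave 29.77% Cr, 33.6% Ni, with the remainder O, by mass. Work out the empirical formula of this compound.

CrNiO4

Assume 100 g: 29.77 g Cr, 33.6 g Ni, 36.63 g O.
Moles — Cr: 29.77 / 52.00 = 0.5725 mol; Ni: 33.6 / 58.69 = 0.5725 mol; O: 36.63 / 16.00 = 2.289 mol
Divide by the smallest (0.5725 mol Ni): Cr 1.000, Ni 1.000, O 3.999
Ratio ≈ 1:1:4, so the empirical formula is CrNiO4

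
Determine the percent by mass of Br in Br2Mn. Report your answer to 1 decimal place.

74.4%

Molar mass = 2(79.90) + 1(54.94) = 214.740 g/mol
Mass of Br per mole = 2 × 79.90 = 159.800 g
% Br = 159.800 / 214.740 × 100 = 74.4%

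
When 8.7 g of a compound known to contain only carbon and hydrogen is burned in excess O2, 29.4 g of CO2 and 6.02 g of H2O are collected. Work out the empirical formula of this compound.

mol C = 29.4 / 44.01 = 0.6680; mass C = 0.6680 × 12.01 = 8.023 g
mol H = 2 × (6.02 / 18.02) = 0.6681; mass H = 0.6681 × 1.008 = 0.6735 g
Ratios (÷ 0.668): C 1.000, H 1.000
→ CH

CH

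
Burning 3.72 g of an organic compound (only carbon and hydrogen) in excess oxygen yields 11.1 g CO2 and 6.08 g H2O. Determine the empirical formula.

C3H8

mol C = 11.1 / 44.01 = 0.2522; mass C = 0.2522 × 12.01 = 3.029 g
mol H = 2 × (6.08 / 18.02) = 0.6748; mass H = 0.6748 × 1.008 = 0.6802 g
Smallest is C at 0.2522 mol; normalising gives C 1.000, H 2.676
Scaling by 3: C 3.00, H 8.03 → C3H8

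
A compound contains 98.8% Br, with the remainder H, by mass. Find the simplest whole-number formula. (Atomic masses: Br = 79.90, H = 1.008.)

BrH

Assume 100 g: 98.8 g Br, 1.2 g H.
Br: 98.8 g ÷ 79.90 g/mol = 1.237 mol
H: 1.2 g ÷ 1.008 g/mol = 1.19 mol
Divide by the smallest (1.19 mol H): Br 1.039, H 1.000
→ BrH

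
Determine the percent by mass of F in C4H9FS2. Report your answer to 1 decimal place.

13.5%

Molar mass = 4(12.01) + 9(1.008) + 1(19.00) + 2(32.07) = 140.252 g/mol
Mass of F per mole = 1 × 19.00 = 19.000 g
% F = 19.000 / 140.252 × 100 = 13.5%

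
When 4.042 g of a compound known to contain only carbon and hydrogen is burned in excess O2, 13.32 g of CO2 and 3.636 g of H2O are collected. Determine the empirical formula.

mol C = 13.32 / 44.01 = 0.3027; mass C = 0.3027 × 12.01 = 3.635 g
mol H = 2 × (3.636 / 18.02) = 0.4036; mass H = 0.4036 × 1.008 = 0.4068 g
Smallest is C at 0.3027 mol; normalising gives C 1.000, H 1.333
×3: C 3.00, H 4.00 → C3H4

C3H4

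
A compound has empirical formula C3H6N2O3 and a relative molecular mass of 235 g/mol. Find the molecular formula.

Empirical-formula mass = 118.10 g/mol
n = 235 / 118.10 = 1.99 ≈ 2
Molecular formula = (C3H6N2O3)2 = C6H12N4O6

C6H12N4O6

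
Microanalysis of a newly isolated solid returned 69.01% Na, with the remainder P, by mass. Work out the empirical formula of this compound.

Assume 100 g: 69.01 g Na, 30.99 g P.
Na: 69.01 g ÷ 22.99 g/mol = 3.002 mol
P: 30.99 g ÷ 30.97 g/mol = 1.001 mol
Smallest is P at 1.001 mol; normalising gives Na 3.000, P 1.000
→ Na3P

Na3P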